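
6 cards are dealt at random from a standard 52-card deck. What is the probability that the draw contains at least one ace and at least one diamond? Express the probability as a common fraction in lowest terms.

6772177/20358520

There are C(52,6) = 20358520 possible draws.
By inclusion-exclusion on the complements, draws missing all aces or all diamonds: C(48,6) + C(39,6) − C(36,6) = 12271512 + 3262623 − 1947792 = 13586343.
So draws with at least one of each: 20358520 − 13586343 = 6772177, probability 6772177/20358520.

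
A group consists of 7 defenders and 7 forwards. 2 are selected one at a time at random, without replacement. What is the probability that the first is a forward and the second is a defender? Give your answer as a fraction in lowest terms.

7/26

Multiply the conditional probabilities at each draw: 7/14 · 7/13 = 49/182 = 7/26.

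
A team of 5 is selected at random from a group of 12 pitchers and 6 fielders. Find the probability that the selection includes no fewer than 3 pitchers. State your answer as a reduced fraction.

1177/1428

Total selections: C(18,5) = 8568.
Favorable selections (no fewer than 3 pitchers): C(12,3)·C(6,2) + C(12,4)·C(6,1) + C(12,5)·C(6,0) = 3300 + 2970 + 792 = 7062.
Probability = 7062/8568 = 1177/1428.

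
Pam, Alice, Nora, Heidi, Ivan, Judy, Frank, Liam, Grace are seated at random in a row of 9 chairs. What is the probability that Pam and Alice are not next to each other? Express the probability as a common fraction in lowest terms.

7/9

There are 9! = 362880 arrangements.
Arrangements with Pam and Alice adjacent: 2·8! = 80640.
So not adjacent: 362880 − 80640 = 282240, probability 282240/362880 = 7/9.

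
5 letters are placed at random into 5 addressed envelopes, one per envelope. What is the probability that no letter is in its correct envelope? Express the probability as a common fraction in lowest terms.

There are 5! = 120 assignments.
By inclusion-exclusion, assignments with no fixed points: C(5,0)·5! − C(5,1)·4! + C(5,2)·3! − C(5,3)·2! + C(5,4)·1! − C(5,5)·0! = 44.
Probability = 44/120 = 11/30.

11/30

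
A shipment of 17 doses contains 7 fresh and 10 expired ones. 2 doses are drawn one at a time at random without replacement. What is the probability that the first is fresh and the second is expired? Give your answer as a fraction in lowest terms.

35/136

Multiply the conditional probabilities at each draw: 7/17 · 10/16 = 70/272 = 35/136.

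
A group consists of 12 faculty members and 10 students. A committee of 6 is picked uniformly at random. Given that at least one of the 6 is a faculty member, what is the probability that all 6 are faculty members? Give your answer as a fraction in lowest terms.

44/3543

Work in counts. Selections with at least one faculty member: C(22,6) − C(10,6) = 74613 − 210 = 74403.
Of those, selections where all 6 are faculty members: C(12,6) = 924.
Conditional probability = 924/74403 = 44/3543.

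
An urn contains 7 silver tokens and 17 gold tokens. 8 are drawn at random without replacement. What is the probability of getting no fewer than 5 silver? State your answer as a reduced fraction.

13/627

There are C(24,8) = 735471 ways to choose the 8.
Favorable selections (no fewer than 5 silver): C(7,5)·C(17,3) + C(7,6)·C(17,2) + C(7,7)·C(17,1) = 14280 + 952 + 17 = 15249.
Probability = 15249/735471 = 13/627.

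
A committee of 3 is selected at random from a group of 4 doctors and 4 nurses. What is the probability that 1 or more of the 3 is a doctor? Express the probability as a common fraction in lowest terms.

There are C(8,3) = 56 ways to choose the 3.
The complement is all 3 are nurses: C(4,3) = 4.
Probability = 1 − 4/56 = 52/56 = 13/14.

13/14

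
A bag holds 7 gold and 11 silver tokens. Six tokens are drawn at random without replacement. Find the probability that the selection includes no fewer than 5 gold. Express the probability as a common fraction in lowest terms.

1/78

There are C(18,6) = 18564 ways to choose the 6.
Favorable selections (no fewer than 5 gold): C(7,5)·C(11,1) + C(7,6)·C(11,0) = 231 + 7 = 238.
Probability = 238/18564 = 1/78.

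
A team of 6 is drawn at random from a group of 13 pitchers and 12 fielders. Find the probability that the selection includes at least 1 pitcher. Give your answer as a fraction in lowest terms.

Total selections: C(25,6) = 177100.
The complement is all 6 are fielders: C(12,6) = 924.
Probability = 1 − 924/177100 = 176176/177100 = 572/575.

572/575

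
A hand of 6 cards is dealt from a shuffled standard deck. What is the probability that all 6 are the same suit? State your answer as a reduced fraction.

66/195755

There are C(52,6) = 20358520 possible 6-card hands.
Hands of one suit: 4 suits × C(13,6) = 4·1716 = 6864.
Probability = 6864/20358520 = 66/195755.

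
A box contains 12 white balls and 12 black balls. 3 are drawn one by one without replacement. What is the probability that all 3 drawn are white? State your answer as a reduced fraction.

5/46

Multiply the conditional probabilities at each draw: 12/24 · 11/23 · 10/22 = 1320/12144 = 5/46.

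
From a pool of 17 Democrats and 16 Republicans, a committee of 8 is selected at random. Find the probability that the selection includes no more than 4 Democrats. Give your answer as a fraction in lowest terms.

330703/534006

Total selections: C(33,8) = 13884156.
Count the complement (more than 4 Democrats): C(17,5)·C(16,3) + C(17,6)·C(16,2) + C(17,7)·C(16,1) + C(17,8)·C(16,0) = 3465280 + 1485120 + 311168 + 24310 = 5285878.
Probability = 1 − 5285878/13884156 = 8598278/13884156 = 330703/534006.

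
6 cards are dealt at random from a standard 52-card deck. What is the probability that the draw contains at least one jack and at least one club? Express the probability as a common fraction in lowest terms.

6772177/20358520

There are C(52,6) = 20358520 possible draws.
By inclusion-exclusion on the complements, draws missing all jacks or all clubs: C(48,6) + C(39,6) − C(36,6) = 12271512 + 3262623 − 1947792 = 13586343.
So draws with at least one of each: 20358520 − 13586343 = 6772177, probability 6772177/20358520.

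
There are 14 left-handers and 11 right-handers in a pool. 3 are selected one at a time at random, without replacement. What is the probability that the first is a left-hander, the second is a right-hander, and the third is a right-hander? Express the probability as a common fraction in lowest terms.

Multiply the conditional probabilities at each draw: 14/25 · 11/24 · 10/23 = 1540/13800 = 77/690.

77/690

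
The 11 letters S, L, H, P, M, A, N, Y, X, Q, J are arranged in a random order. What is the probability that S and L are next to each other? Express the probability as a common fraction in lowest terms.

There are 11! = 39916800 arrangements.
Treat S and L as a block: 10! arrangements of the blocks × 2 orders within the block = 2·3628800 = 7257600.
Probability = 7257600/39916800 = 2/11.

2/11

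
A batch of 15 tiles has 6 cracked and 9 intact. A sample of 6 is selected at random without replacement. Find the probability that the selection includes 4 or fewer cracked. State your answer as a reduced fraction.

90/91

Total selections: C(15,6) = 5005.
Favorable selections (4 or fewer cracked): C(6,0)·C(9,6) + C(6,1)·C(9,5) + C(6,2)·C(9,4) + C(6,3)·C(9,3) + C(6,4)·C(9,2) = 84 + 756 + 1890 + 1680 + 540 = 4950.
Probability = 4950/5005 = 90/91.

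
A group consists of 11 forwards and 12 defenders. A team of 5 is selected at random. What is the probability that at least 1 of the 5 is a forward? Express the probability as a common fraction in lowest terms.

2987/3059

Total selections: C(23,5) = 33649.
The complement is all 5 are defenders: C(12,5) = 792.
Probability = 1 − 792/33649 = 32857/33649 = 2987/3059.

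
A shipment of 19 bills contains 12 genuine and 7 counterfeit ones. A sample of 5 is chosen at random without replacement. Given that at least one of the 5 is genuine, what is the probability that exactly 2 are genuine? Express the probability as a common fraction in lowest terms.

Work in counts. Selections with at least one genuine: C(19,5) − C(7,5) = 11628 − 21 = 11607.
Of those, selections where exactly 2 are genuine: C(12,2)·C(7,3) = 66·35 = 2310.
Conditional probability = 2310/11607 = 770/3869.

770/3869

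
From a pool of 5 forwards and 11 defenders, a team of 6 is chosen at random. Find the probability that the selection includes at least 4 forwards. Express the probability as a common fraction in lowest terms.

1/28

There are C(16,6) = 8008 ways to choose the 6.
Favorable selections (at least 4 forwards): C(5,4)·C(11,2) + C(5,5)·C(11,1) = 275 + 11 = 286.
Probability = 286/8008 = 1/28.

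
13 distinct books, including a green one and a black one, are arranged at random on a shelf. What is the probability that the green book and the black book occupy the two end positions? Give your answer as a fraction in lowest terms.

There are 13! = 6227020800 arrangements.
Place the green book and the black book at the ends in 2 ways, arrange the remaining 11 in 11! = 39916800 ways: 2·39916800 = 79833600.
Probability = 79833600/6227020800 = 1/78.

1/78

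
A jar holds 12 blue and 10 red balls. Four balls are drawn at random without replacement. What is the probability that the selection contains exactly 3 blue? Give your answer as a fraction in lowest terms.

The sample space is all 4-subsets of the 22: C(22,4) = 7315.
Selections with exactly 3 blue: choose 3 of the 12 blue and 1 of the 10 red, C(12,3)·C(10,1) = 220·10 = 2200.
Probability = 2200/7315 = 40/133.

40/133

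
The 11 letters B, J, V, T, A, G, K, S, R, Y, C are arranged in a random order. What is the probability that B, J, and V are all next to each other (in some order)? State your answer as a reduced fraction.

3/55

There are 11! = 39916800 arrangements.
Treat the three as one block: 9! placements × 3! orders within the block = 362880·6 = 2177280.
Probability = 2177280/39916800 = 3/55.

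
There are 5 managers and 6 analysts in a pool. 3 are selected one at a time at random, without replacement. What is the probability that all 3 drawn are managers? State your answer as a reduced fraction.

2/33

Multiply the conditional probabilities at each draw: 5/11 · 4/10 · 3/9 = 60/990 = 2/33.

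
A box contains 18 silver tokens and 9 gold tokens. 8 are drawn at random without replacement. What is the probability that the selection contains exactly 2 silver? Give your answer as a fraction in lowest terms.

Total number of selections: C(27,8) = 2220075.
Selections with exactly 2 silver: choose 2 of the 18 silver and 6 of the 9 gold, C(18,2)·C(9,6) = 153·84 = 12852.
Probability = 12852/2220075 = 476/82225.

476/82225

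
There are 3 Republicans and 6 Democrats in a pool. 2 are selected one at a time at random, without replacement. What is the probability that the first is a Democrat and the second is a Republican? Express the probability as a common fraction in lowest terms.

1/4

Multiply the conditional probabilities at each draw: 6/9 · 3/8 = 18/72 = 1/4.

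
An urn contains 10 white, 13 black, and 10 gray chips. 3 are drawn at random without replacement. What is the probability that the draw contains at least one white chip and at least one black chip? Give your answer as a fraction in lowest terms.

2665/5456

There are C(33,3) = 5456 possible draws.
By inclusion-exclusion on the complements, draws missing all white or all black: C(23,3) + C(20,3) − C(10,3) = 1771 + 1140 − 120 = 2791.
So draws with at least one of each: 5456 − 2791 = 2665, probability 2665/5456.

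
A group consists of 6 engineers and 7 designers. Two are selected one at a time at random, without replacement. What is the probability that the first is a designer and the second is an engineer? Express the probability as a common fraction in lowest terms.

7/26

Multiply the conditional probabilities at each draw: 7/13 · 6/12 = 42/156 = 7/26.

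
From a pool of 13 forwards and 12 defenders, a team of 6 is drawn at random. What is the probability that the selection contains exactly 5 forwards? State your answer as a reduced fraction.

There are C(25,6) = 177100 ways to choose 6 from 25.
Selections with exactly 5 forwards: choose 5 of the 13 forwards and 1 of the 12 defenders, C(13,5)·C(12,1) = 1287·12 = 15444.
Probability = 15444/177100 = 351/4025.

351/4025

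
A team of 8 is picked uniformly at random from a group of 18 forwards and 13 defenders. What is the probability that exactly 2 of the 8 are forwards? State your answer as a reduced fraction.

748/22475

Total number of selections: C(31,8) = 7888725.
Selections with exactly 2 forwards: choose 2 of the 18 forwards and 6 of the 13 defenders, C(18,2)·C(13,6) = 153·1716 = 262548.
Probability = 262548/7888725 = 748/22475.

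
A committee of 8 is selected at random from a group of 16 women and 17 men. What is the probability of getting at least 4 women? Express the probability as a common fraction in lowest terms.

330703/534006

There are C(33,8) = 13884156 ways to choose the 8.
Favorable selections (at least 4 women): C(16,4)·C(17,4) + C(16,5)·C(17,3) + C(16,6)·C(17,2) + C(16,7)·C(17,1) + C(16,8)·C(17,0) = 4331600 + 2970240 + 1089088 + 194480 + 12870 = 8598278.
Probability = 8598278/13884156 = 330703/534006.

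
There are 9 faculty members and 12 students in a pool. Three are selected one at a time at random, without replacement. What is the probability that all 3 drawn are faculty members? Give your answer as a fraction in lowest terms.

Multiply the conditional probabilities at each draw: 9/21 · 8/20 · 7/19 = 504/7980 = 6/95.

6/95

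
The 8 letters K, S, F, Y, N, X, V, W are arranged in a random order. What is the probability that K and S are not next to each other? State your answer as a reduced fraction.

3/4

There are 8! = 40320 arrangements.
Arrangements with K and S adjacent: 2·7! = 10080.
So not adjacent: 40320 − 10080 = 30240, probability 30240/40320 = 3/4.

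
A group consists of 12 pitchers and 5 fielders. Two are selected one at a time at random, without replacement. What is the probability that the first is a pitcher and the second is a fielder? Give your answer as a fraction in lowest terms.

15/68

Multiply the conditional probabilities at each draw: 12/17 · 5/16 = 60/272 = 15/68.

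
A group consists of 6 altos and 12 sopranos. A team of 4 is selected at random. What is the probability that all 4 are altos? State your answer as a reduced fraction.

There are C(18,4) = 3060 possible selections.
Selections with all altos: C(6,4) = 15.
Probability = 15/3060 = 1/204.

1/204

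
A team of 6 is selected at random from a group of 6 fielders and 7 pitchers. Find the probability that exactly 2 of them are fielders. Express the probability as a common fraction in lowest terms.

The sample space is all 6-subsets of the 13: C(13,6) = 1716.
Selections with exactly 2 fielders: choose 2 of the 6 fielders and 4 of the 7 pitchers, C(6,2)·C(7,4) = 15·35 = 525.
Probability = 525/1716 = 175/572.

175/572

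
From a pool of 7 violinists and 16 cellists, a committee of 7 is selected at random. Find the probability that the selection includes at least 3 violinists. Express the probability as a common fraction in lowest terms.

85933/245157

Total selections: C(23,7) = 245157.
Count the complement (fewer than 3 violinists): C(7,0)·C(16,7) + C(7,1)·C(16,6) + C(7,2)·C(16,5) = 11440 + 56056 + 91728 = 159224.
Probability = 1 − 159224/245157 = 85933/245157.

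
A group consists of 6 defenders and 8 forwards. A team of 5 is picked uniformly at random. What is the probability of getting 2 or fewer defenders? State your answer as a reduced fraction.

Total selections: C(14,5) = 2002.
Favorable selections (2 or fewer defenders): C(6,0)·C(8,5) + C(6,1)·C(8,4) + C(6,2)·C(8,3) = 56 + 420 + 840 = 1316.
Probability = 1316/2002 = 94/143.

94/143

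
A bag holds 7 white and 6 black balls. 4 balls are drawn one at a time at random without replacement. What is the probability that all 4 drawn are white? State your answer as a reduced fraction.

Multiply the conditional probabilities at each draw: 7/13 · 6/12 · 5/11 · 4/10 = 840/17160 = 7/143.

7/143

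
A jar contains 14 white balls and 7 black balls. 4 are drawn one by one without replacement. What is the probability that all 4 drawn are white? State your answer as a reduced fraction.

Multiply the conditional probabilities at each draw: 14/21 · 13/20 · 12/19 · 11/18 = 24024/143640 = 143/855.

143/855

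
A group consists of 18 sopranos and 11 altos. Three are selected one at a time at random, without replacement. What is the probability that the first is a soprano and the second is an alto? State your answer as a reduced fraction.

99/406

Multiply the conditional probabilities at each draw: 18/29 · 11/28 = 198/812 = 99/406.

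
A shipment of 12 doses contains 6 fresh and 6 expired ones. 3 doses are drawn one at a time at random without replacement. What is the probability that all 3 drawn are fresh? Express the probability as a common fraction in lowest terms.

1/11

Multiply the conditional probabilities at each draw: 6/12 · 5/11 · 4/10 = 120/1320 = 1/11.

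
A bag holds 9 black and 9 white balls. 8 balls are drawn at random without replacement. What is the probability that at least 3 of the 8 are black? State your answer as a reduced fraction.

4489/4862

There are C(18,8) = 43758 ways to choose the 8.
Favorable selections (at least 3 black): C(9,3)·C(9,5) + C(9,4)·C(9,4) + C(9,5)·C(9,3) + C(9,6)·C(9,2) + C(9,7)·C(9,1) + C(9,8)·C(9,0) = 10584 + 15876 + 10584 + 3024 + 324 + 9 = 40401.
Probability = 40401/43758 = 4489/4862.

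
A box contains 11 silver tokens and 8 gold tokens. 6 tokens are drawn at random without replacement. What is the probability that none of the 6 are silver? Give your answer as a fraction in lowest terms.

There are C(19,6) = 27132 possible selections.
Selections with no silver (all gold): C(8,6) = 28.
Probability = 28/27132 = 1/969.

1/969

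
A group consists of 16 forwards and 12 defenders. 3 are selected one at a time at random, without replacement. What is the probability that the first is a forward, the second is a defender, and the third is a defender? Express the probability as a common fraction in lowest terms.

88/819

Multiply the conditional probabilities at each draw: 16/28 · 12/27 · 11/26 = 2112/19656 = 88/819.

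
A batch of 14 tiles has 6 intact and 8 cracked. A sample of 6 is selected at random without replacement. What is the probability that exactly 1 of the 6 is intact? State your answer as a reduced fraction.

The sample space is all 6-subsets of the 14: C(14,6) = 3003.
Selections with exactly 1 intact: choose 1 of the 6 intact and 5 of the 8 cracked, C(6,1)·C(8,5) = 6·56 = 336.
Probability = 336/3003 = 16/143.

16/143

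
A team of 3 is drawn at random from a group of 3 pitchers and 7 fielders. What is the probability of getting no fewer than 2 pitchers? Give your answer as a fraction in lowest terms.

11/60

Total selections: C(10,3) = 120.
Favorable selections (no fewer than 2 pitchers): C(3,2)·C(7,1) + C(3,3)·C(7,0) = 21 + 1 = 22.
Probability = 22/120 = 11/60.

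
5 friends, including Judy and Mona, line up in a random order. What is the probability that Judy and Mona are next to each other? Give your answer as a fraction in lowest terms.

There are 5! = 120 arrangements.
Treat Judy and Mona as a block: 4! arrangements of the blocks × 2 orders within the block = 2·24 = 48.
Probability = 48/120 = 2/5.

2/5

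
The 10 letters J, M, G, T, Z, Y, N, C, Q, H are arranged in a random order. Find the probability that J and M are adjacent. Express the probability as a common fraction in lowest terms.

1/5

There are 10! = 3628800 arrangements.
Treat J and M as a block: 9! arrangements of the blocks × 2 orders within the block = 2·362880 = 725760.
Probability = 725760/3628800 = 1/5.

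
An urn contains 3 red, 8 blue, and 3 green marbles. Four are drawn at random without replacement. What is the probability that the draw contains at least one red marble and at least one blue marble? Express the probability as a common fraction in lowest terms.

656/1001

There are C(14,4) = 1001 possible draws.
By inclusion-exclusion on the complements, draws missing all red or all blue: C(11,4) + C(6,4) − C(3,4) = 330 + 15 − 0 = 345.
So draws with at least one of each: 1001 − 345 = 656, probability 656/1001.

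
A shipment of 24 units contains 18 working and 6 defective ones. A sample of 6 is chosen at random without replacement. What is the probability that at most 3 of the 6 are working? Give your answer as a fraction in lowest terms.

There are C(24,6) = 134596 ways to choose the 6.
Count the complement (more than 3 working): C(18,4)·C(6,2) + C(18,5)·C(6,1) + C(18,6)·C(6,0) = 45900 + 51408 + 18564 = 115872.
Probability = 1 − 115872/134596 = 18724/134596 = 4681/33649.

4681/33649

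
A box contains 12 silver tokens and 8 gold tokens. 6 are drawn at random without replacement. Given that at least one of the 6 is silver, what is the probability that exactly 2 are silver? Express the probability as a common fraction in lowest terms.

Work in counts. Selections with at least one silver: C(20,6) − C(8,6) = 38760 − 28 = 38732.
Of those, selections where exactly 2 are silver: C(12,2)·C(8,4) = 66·70 = 4620.
Conditional probability = 4620/38732 = 1155/9683.

1155/9683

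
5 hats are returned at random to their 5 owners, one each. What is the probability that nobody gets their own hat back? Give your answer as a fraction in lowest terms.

There are 5! = 120 assignments.
By inclusion-exclusion, assignments with no fixed points: C(5,0)·5! − C(5,1)·4! + C(5,2)·3! − C(5,3)·2! + C(5,4)·1! − C(5,5)·0! = 44.
Probability = 44/120 = 11/30.

11/30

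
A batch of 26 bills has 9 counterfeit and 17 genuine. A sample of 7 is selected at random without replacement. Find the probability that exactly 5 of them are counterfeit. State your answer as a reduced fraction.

2142/82225

Total number of selections: C(26,7) = 657800.
Selections with exactly 5 counterfeit: choose 5 of the 9 counterfeit and 2 of the 17 genuine, C(9,5)·C(17,2) = 126·136 = 17136.
Probability = 17136/657800 = 2142/82225.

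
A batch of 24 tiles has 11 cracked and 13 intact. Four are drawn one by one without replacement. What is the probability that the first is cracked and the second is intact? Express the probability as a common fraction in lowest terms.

Multiply the conditional probabilities at each draw: 11/24 · 13/23 = 143/552.

143/552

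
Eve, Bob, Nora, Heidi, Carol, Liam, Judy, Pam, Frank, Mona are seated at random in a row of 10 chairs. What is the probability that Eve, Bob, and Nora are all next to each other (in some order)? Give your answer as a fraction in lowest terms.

1/15

There are 10! = 3628800 arrangements.
Treat the three as one block: 8! placements × 3! orders within the block = 40320·6 = 241920.
Probability = 241920/3628800 = 1/15.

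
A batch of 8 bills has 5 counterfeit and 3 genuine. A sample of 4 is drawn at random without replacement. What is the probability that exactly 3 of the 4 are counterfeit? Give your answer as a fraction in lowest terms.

There are C(8,4) = 70 ways to choose 4 from 8.
Selections with exactly 3 counterfeit: choose 3 of the 5 counterfeit and 1 of the 3 genuine, C(5,3)·C(3,1) = 10·3 = 30.
Probability = 30/70 = 3/7.

3/7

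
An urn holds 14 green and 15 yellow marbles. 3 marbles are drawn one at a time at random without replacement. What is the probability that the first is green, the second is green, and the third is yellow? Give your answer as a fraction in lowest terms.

65/522

Multiply the conditional probabilities at each draw: 14/29 · 13/28 · 15/27 = 2730/21924 = 65/522.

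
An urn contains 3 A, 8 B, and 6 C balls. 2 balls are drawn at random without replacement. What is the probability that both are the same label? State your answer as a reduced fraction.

23/68

There are C(17,2) = 136 ways to draw 2 balls.
All same label: C(3,2) + C(8,2) + C(6,2) = 3 + 28 + 15 = 46.
Probability = 46/136 = 23/68.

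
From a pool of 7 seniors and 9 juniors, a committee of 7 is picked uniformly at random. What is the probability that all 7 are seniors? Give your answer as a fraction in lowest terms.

There are C(16,7) = 11440 possible selections.
Selections with all seniors: C(7,7) = 1.
Probability = 1/11440.

1/11440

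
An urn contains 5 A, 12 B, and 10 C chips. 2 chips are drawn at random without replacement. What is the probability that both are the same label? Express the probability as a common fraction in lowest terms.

121/351

There are C(27,2) = 351 ways to draw 2 chips.
All same label: C(5,2) + C(12,2) + C(10,2) = 10 + 66 + 45 = 121.
Probability = 121/351.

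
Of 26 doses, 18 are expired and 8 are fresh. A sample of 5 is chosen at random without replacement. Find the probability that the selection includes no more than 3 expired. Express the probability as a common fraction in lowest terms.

8183/16445

Total selections: C(26,5) = 65780.
Count the complement (more than 3 expired): C(18,4)·C(8,1) + C(18,5)·C(8,0) = 24480 + 8568 = 33048.
Probability = 1 − 33048/65780 = 32732/65780 = 8183/16445.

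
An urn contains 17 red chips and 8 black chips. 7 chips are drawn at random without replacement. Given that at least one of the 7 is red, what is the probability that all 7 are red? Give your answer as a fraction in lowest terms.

Work in counts. Selections with at least one red: C(25,7) − C(8,7) = 480700 − 8 = 480692.
Of those, selections where all 7 are red: C(17,7) = 19448.
Conditional probability = 19448/480692 = 286/7069.

286/7069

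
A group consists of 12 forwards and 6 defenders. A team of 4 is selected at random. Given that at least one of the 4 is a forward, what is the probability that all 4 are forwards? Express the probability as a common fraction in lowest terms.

33/203

Work in counts. Selections with at least one forward: C(18,4) − C(6,4) = 3060 − 15 = 3045.
Of those, selections where all 4 are forwards: C(12,4) = 495.
Conditional probability = 495/3045 = 33/203.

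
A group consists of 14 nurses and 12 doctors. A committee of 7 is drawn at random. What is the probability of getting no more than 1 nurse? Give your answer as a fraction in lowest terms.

12/575

Total selections: C(26,7) = 657800.
Favorable selections (no more than 1 nurse): C(14,0)·C(12,7) + C(14,1)·C(12,6) = 792 + 12936 = 13728.
Probability = 13728/657800 = 12/575.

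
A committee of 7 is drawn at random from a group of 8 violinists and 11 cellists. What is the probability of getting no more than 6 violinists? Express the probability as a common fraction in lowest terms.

12595/12597

There are C(19,7) = 50388 ways to choose the 7.
The complement is exactly 7 violinists: C(8,7)·C(11,0) = 8.
Probability = 1 − 8/50388 = 50380/50388 = 12595/12597.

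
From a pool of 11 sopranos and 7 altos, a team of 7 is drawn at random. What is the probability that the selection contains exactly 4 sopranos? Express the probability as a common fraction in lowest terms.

1925/5304

There are C(18,7) = 31824 ways to choose 7 from 18.
Selections with exactly 4 sopranos: choose 4 of the 11 sopranos and 3 of the 7 altos, C(11,4)·C(7,3) = 330·35 = 11550.
Probability = 11550/31824 = 1925/5304.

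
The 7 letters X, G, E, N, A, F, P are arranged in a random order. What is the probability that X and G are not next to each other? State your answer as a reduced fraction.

5/7

There are 7! = 5040 arrangements.
Arrangements with X and G adjacent: 2·6! = 1440.
So not adjacent: 5040 − 1440 = 3600, probability 3600/5040 = 5/7.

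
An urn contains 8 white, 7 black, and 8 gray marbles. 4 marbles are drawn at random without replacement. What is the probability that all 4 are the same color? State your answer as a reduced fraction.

There are C(23,4) = 8855 ways to draw 4 marbles.
All same color: C(8,4) + C(7,4) + C(8,4) = 70 + 35 + 70 = 175.
Probability = 175/8855 = 5/253.

5/253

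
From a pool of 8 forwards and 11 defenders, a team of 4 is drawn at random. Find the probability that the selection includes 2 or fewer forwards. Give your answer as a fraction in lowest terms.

There are C(19,4) = 3876 ways to choose the 4.
Count the complement (more than 2 forwards): C(8,3)·C(11,1) + C(8,4)·C(11,0) = 616 + 70 = 686.
Probability = 1 − 686/3876 = 3190/3876 = 1595/1938.

1595/1938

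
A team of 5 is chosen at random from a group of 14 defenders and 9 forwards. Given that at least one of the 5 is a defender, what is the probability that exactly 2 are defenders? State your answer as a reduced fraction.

Work in counts. Selections with at least one defender: C(23,5) − C(9,5) = 33649 − 126 = 33523.
Of those, selections where exactly 2 are defenders: C(14,2)·C(9,3) = 91·84 = 7644.
Conditional probability = 7644/33523 = 1092/4789.

1092/4789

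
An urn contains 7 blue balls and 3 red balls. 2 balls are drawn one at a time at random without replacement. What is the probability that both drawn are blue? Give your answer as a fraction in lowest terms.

Multiply the conditional probabilities at each draw: 7/10 · 6/9 = 42/90 = 7/15.

7/15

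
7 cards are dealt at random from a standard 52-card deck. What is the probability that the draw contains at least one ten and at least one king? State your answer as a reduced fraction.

3105873/16723070

There are C(52,7) = 133784560 possible draws.
By inclusion-exclusion on the complements, draws missing all tens or all kings: C(48,7) + C(48,7) − C(44,7) = 73629072 + 73629072 − 38320568 = 108937576.
So draws with at least one of each: 133784560 − 108937576 = 24846984, probability 24846984/133784560 = 3105873/16723070.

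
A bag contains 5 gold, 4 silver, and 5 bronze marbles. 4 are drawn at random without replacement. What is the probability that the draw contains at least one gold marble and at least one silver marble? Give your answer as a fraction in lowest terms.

670/1001

There are C(14,4) = 1001 possible draws.
By inclusion-exclusion on the complements, draws missing all gold or all silver: C(9,4) + C(10,4) − C(5,4) = 126 + 210 − 5 = 331.
So draws with at least one of each: 1001 − 331 = 670, probability 670/1001.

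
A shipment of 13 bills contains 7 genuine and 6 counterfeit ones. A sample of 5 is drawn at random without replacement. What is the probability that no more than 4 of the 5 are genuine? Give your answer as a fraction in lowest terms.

There are C(13,5) = 1287 ways to choose the 5.
The complement is exactly 5 genuine: C(7,5)·C(6,0) = 21.
Probability = 1 − 21/1287 = 1266/1287 = 422/429.

422/429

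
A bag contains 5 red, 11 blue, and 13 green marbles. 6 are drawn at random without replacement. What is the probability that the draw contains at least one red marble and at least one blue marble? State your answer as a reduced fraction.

There are C(29,6) = 475020 possible draws.
By inclusion-exclusion on the complements, draws missing all red or all blue: C(24,6) + C(18,6) − C(13,6) = 134596 + 18564 − 1716 = 151444.
So draws with at least one of each: 475020 − 151444 = 323576, probability 323576/475020 = 80894/118755.

80894/118755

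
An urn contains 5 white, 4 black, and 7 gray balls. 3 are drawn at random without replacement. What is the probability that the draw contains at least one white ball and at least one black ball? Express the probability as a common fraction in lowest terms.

There are C(16,3) = 560 possible draws.
By inclusion-exclusion on the complements, draws missing all white or all black: C(11,3) + C(12,3) − C(7,3) = 165 + 220 − 35 = 350.
So draws with at least one of each: 560 − 350 = 210, probability 210/560 = 3/8.

3/8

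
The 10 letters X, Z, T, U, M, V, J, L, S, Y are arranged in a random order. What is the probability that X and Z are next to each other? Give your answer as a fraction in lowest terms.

1/5

There are 10! = 3628800 arrangements.
Treat X and Z as a block: 9! arrangements of the blocks × 2 orders within the block = 2·362880 = 725760.
Probability = 725760/3628800 = 1/5.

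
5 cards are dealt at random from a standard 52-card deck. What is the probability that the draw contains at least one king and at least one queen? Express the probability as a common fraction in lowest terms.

6509/64974

There are C(52,5) = 2598960 possible draws.
By inclusion-exclusion on the complements, draws missing all kings or all queens: C(48,5) + C(48,5) − C(44,5) = 1712304 + 1712304 − 1086008 = 2338600.
So draws with at least one of each: 2598960 − 2338600 = 260360, probability 260360/2598960 = 6509/64974.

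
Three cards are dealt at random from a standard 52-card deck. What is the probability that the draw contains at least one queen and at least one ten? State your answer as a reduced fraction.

188/5525

There are C(52,3) = 22100 possible draws.
By inclusion-exclusion on the complements, draws missing all queens or all tens: C(48,3) + C(48,3) − C(44,3) = 17296 + 17296 − 13244 = 21348.
So draws with at least one of each: 22100 − 21348 = 752, probability 752/22100 = 188/5525.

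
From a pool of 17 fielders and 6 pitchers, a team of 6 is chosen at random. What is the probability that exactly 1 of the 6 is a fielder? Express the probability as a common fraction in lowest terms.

34/33649

The sample space is all 6-subsets of the 23: C(23,6) = 100947.
Selections with exactly 1 fielder: choose 1 of the 17 fielders and 5 of the 6 pitchers, C(17,1)·C(6,5) = 17·6 = 102.
Probability = 102/100947 = 34/33649.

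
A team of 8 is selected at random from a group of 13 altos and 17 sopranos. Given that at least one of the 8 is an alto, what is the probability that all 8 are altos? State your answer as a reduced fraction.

99/448355

Work in counts. Selections with at least one alto: C(30,8) − C(17,8) = 5852925 − 24310 = 5828615.
Of those, selections where all 8 are altos: C(13,8) = 1287.
Conditional probability = 1287/5828615 = 99/448355.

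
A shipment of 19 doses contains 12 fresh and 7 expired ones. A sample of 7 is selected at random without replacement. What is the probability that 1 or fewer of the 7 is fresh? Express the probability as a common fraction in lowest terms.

There are C(19,7) = 50388 ways to choose the 7.
Favorable selections (1 or fewer fresh): C(12,0)·C(7,7) + C(12,1)·C(7,6) = 1 + 84 = 85.
Probability = 85/50388 = 5/2964.

5/2964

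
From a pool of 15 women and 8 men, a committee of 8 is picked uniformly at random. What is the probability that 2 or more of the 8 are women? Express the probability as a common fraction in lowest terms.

44563/44574

There are C(23,8) = 490314 ways to choose the 8.
Count the complement (fewer than 2 women): C(15,0)·C(8,8) + C(15,1)·C(8,7) = 1 + 120 = 121.
Probability = 1 − 121/490314 = 490193/490314 = 44563/44574.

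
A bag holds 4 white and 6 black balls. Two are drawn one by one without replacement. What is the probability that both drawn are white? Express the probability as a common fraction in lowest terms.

Multiply the conditional probabilities at each draw: 4/10 · 3/9 = 12/90 = 2/15.

2/15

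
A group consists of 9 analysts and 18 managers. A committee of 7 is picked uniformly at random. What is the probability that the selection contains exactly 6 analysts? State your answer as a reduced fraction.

28/16445

There are C(27,7) = 888030 ways to choose 7 from 27.
Selections with exactly 6 analysts: choose 6 of the 9 analysts and 1 of the 18 managers, C(9,6)·C(18,1) = 84·18 = 1512.
Probability = 1512/888030 = 28/16445.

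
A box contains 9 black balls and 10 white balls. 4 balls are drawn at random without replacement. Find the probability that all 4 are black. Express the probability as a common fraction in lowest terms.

21/646

There are C(19,4) = 3876 possible selections.
Selections with all black: C(9,4) = 126.
Probability = 126/3876 = 21/646.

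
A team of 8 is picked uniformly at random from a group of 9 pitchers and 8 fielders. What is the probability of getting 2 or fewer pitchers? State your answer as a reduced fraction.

1081/24310

There are C(17,8) = 24310 ways to choose the 8.
Favorable selections (2 or fewer pitchers): C(9,0)·C(8,8) + C(9,1)·C(8,7) + C(9,2)·C(8,6) = 1 + 72 + 1008 = 1081.
Probability = 1081/24310.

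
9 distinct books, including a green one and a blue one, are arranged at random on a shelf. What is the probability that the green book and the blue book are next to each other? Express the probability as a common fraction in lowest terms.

2/9

There are 9! = 362880 arrangements.
Treat the green book and the blue book as a block: 8! arrangements of the blocks × 2 orders within the block = 2·40320 = 80640.
Probability = 80640/362880 = 2/9.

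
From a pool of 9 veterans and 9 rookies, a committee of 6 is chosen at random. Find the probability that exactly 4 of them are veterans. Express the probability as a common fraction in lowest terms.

54/221

The sample space is all 6-subsets of the 18: C(18,6) = 18564.
Selections with exactly 4 veterans: choose 4 of the 9 veterans and 2 of the 9 rookies, C(9,4)·C(9,2) = 126·36 = 4536.
Probability = 4536/18564 = 54/221.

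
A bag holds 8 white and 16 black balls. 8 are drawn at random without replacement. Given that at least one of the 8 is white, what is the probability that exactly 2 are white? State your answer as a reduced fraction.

20384/65691

Work in counts. Selections with at least one white: C(24,8) − C(16,8) = 735471 − 12870 = 722601.
Of those, selections where exactly 2 are white: C(8,2)·C(16,6) = 28·8008 = 224224.
Conditional probability = 224224/722601 = 20384/65691.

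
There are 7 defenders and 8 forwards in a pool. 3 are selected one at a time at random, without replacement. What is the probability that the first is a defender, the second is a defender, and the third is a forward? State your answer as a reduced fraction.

Multiply the conditional probabilities at each draw: 7/15 · 6/14 · 8/13 = 336/2730 = 8/65.

8/65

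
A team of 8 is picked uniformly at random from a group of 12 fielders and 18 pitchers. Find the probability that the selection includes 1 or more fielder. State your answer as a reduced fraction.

49651/50025

Total selections: C(30,8) = 5852925.
The complement is all 8 are pitchers: C(18,8) = 43758.
Probability = 1 − 43758/5852925 = 5809167/5852925 = 49651/50025.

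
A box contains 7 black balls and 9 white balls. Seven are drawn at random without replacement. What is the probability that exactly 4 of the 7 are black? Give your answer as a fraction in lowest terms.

147/572

There are C(16,7) = 11440 ways to choose 7 from 16.
Selections with exactly 4 black: choose 4 of the 7 black and 3 of the 9 white, C(7,4)·C(9,3) = 35·84 = 2940.
Probability = 2940/11440 = 147/572.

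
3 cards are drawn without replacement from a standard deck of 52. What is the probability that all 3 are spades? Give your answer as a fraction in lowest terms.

There are C(52,3) = 22100 possible 3-card hands.
Hands that are all spades: C(13,3) = 286.
Probability = 286/22100 = 11/850.

11/850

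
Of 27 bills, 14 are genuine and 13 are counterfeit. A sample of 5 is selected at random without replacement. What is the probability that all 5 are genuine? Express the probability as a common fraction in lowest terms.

There are C(27,5) = 80730 possible selections.
Selections with all genuine: C(14,5) = 2002.
Probability = 2002/80730 = 77/3105.

77/3105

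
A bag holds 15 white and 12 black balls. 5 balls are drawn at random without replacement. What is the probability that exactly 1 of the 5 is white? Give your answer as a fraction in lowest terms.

The sample space is all 5-subsets of the 27: C(27,5) = 80730.
Selections with exactly 1 white: choose 1 of the 15 white and 4 of the 12 black, C(15,1)·C(12,4) = 15·495 = 7425.
Probability = 7425/80730 = 55/598.

55/598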